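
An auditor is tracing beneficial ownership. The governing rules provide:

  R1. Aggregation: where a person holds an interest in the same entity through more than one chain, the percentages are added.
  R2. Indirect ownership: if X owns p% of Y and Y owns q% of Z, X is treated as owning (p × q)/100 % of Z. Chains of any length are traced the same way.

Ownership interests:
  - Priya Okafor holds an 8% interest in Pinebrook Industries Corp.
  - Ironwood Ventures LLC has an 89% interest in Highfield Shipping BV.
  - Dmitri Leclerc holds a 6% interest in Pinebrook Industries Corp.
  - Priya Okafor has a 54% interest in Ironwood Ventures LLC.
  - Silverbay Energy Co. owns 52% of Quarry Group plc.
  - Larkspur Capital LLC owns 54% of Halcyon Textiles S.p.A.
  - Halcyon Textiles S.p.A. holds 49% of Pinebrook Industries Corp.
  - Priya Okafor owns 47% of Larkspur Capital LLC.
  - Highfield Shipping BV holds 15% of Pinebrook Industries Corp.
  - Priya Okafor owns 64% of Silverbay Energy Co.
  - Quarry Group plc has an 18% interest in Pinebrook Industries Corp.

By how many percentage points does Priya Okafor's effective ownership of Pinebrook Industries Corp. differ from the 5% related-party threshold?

28.6356

Chain via Larkspur Capital LLC → Halcyon Textiles S.p.A. (R2): 47% × 54% × 49% = 12.4362% of Pinebrook Industries Corp.
Chain via Ironwood Ventures LLC → Highfield Shipping BV (R2): 54% × 89% × 15% = 7.209% of Pinebrook Industries Corp.
Chain via Silverbay Energy Co. → Quarry Group plc (R2): 64% × 52% × 18% = 5.9904% of Pinebrook Industries Corp.
Direct interest in Pinebrook Industries Corp: 8%.
Aggregating (R1): 12.4362% + 7.209% + 5.9904% + 8% = 33.6356%.
33.6356% exceeds the 5% threshold by 28.6356 percentage points.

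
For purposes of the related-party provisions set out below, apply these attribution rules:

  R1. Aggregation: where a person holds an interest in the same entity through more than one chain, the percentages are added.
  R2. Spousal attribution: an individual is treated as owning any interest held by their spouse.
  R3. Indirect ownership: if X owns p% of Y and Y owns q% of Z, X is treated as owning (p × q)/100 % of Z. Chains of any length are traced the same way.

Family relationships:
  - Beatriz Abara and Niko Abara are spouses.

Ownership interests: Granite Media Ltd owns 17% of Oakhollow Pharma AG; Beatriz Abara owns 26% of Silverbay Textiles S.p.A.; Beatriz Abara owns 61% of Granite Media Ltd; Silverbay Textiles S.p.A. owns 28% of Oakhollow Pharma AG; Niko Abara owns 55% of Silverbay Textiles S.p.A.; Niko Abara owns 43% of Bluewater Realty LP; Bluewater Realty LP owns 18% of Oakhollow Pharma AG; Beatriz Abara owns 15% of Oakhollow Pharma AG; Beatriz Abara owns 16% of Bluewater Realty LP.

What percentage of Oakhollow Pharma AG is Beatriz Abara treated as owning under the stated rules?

By spousal attribution (R2), Beatriz Abara is treated as also owning Niko Abara's interest in Bluewater Realty LP, giving 16% + 43% = 59%.
By spousal attribution (R2), Beatriz Abara is treated as also owning Niko Abara's interest in Silverbay Textiles S.p.A, giving 26% + 55% = 81%.
Chain via Granite Media Ltd (R3): 61% × 17% = 10.37% of Oakhollow Pharma AG.
Chain via Bluewater Realty LP (R3): 59% × 18% = 10.62% of Oakhollow Pharma AG.
Chain via Silverbay Textiles S.p.A. (R3): 81% × 28% = 22.68% of Oakhollow Pharma AG.
Direct interest in Oakhollow Pharma AG: 15%.
Aggregating (R1): 10.37% + 10.62% + 22.68% + 15% = 58.67%.

58.67%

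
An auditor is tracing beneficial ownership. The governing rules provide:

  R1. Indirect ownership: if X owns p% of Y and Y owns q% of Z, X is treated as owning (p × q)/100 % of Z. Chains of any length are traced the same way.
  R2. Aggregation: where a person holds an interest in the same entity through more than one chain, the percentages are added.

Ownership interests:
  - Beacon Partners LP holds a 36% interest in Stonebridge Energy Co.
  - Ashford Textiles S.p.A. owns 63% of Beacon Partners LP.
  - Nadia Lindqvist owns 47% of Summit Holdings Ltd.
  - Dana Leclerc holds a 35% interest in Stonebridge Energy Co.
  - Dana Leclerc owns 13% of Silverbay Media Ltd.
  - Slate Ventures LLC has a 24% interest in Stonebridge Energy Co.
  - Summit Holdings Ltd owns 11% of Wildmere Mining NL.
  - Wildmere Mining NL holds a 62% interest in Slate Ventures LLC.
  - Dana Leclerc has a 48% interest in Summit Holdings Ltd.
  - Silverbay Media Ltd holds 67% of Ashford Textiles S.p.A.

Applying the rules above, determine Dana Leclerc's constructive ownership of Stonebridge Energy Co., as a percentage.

37.761092%

Chain via Summit Holdings Ltd → Wildmere Mining NL → Slate Ventures LLC (R1): 48% × 11% × 62% × 24% = 0.785664% of Stonebridge Energy Co.
Chain via Silverbay Media Ltd → Ashford Textiles S.p.A. → Beacon Partners LP (R1): 13% × 67% × 63% × 36% = 1.975428% of Stonebridge Energy Co.
Direct interest in Stonebridge Energy Co: 35%.
Aggregating (R2): 0.785664% + 1.975428% + 35% = 37.761092%.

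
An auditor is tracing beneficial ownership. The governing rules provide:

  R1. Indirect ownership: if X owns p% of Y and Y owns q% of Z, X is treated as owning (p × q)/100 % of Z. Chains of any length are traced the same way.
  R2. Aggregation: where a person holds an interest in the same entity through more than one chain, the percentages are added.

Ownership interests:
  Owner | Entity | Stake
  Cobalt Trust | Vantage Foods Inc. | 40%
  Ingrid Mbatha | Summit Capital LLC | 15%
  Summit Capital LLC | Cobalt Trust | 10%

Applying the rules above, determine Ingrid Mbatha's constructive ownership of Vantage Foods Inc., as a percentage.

0.6%

Chain via Summit Capital LLC → Cobalt Trust (R1): 15% × 10% × 40% = 0.6% of Vantage Foods Inc.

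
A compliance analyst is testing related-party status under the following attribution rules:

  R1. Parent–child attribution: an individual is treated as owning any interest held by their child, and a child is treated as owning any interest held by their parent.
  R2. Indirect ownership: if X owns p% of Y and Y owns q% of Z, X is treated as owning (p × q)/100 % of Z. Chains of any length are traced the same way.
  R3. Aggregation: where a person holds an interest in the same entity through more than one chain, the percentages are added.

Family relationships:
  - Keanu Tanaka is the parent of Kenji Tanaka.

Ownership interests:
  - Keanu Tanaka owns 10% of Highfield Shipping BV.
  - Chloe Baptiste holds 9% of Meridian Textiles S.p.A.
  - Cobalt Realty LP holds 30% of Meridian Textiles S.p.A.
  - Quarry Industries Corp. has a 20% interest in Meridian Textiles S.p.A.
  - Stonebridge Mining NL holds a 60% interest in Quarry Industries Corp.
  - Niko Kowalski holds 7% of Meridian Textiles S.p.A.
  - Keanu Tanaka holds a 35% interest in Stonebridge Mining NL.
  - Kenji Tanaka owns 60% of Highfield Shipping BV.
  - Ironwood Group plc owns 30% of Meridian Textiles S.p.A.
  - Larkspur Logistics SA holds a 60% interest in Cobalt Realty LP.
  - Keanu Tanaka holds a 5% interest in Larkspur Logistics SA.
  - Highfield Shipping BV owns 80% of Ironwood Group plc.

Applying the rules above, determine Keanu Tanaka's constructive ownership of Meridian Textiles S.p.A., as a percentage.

By parent–child attribution (R1), Keanu Tanaka is treated as also owning Kenji Tanaka's interest in Highfield Shipping BV, giving 10% + 60% = 70%.
Chain via Stonebridge Mining NL → Quarry Industries Corp. (R2): 35% × 60% × 20% = 4.2% of Meridian Textiles S.p.A.
Chain via Larkspur Logistics SA → Cobalt Realty LP (R2): 5% × 60% × 30% = 0.9% of Meridian Textiles S.p.A.
Chain via Highfield Shipping BV → Ironwood Group plc (R2): 70% × 80% × 30% = 16.8% of Meridian Textiles S.p.A.
Aggregating (R3): 4.2% + 0.9% + 16.8% = 21.9%.

21.9%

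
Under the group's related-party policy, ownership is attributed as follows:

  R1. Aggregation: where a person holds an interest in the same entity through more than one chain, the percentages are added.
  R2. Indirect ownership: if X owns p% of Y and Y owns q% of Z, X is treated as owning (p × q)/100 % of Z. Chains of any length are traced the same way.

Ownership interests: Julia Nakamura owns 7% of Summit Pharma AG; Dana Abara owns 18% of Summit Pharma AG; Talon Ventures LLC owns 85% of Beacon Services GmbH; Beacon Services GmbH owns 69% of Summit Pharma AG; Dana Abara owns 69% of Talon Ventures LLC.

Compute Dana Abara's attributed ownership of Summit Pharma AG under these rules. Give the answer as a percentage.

Chain via Talon Ventures LLC → Beacon Services GmbH (R2): 69% × 85% × 69% = 40.4685% of Summit Pharma AG.
Direct interest in Summit Pharma AG: 18%.
Aggregating (R1): 40.4685% + 18% = 58.4685%.

58.4685%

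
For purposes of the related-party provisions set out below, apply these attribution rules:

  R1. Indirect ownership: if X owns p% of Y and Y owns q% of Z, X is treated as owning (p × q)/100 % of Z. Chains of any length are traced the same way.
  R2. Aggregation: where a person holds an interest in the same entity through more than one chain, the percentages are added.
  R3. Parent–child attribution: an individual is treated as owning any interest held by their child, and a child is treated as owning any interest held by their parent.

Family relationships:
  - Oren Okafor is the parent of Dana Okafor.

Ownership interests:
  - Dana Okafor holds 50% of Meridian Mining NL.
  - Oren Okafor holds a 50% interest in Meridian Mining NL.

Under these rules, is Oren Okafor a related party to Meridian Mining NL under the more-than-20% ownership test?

Yes

By parent–child attribution (R3), Oren Okafor is treated as also owning Dana Okafor's interest in Meridian Mining NL, giving 50% + 50% = 100%.
Direct interest in Meridian Mining NL: 100%.
100% exceeds the 20% threshold, so Oren is a related party to Meridian Mining NL.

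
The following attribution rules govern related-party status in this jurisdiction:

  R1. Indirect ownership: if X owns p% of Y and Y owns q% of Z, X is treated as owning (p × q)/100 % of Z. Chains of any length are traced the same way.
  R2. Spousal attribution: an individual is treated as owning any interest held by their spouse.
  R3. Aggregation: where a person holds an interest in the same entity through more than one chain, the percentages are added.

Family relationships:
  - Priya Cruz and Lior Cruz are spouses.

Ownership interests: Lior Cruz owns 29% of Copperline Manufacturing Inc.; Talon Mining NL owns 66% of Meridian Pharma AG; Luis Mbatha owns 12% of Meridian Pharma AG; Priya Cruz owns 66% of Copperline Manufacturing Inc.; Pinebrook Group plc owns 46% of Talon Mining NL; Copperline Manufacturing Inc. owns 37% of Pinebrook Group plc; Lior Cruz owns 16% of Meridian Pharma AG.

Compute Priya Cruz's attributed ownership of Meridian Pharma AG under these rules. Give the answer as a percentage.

By spousal attribution (R2), Priya Cruz is treated as also owning Lior Cruz's interest in Copperline Manufacturing Inc, giving 66% + 29% = 95%.
By spousal attribution (R2), Priya Cruz is treated as owning Lior Cruz's 16% interest in Meridian Pharma AG.
Chain via Copperline Manufacturing Inc. → Pinebrook Group plc → Talon Mining NL (R1): 95% × 37% × 46% × 66% = 10.67154% of Meridian Pharma AG.
Direct interest in Meridian Pharma AG: 16%.
Aggregating (R3): 10.67154% + 16% = 26.67154%.

26.67154%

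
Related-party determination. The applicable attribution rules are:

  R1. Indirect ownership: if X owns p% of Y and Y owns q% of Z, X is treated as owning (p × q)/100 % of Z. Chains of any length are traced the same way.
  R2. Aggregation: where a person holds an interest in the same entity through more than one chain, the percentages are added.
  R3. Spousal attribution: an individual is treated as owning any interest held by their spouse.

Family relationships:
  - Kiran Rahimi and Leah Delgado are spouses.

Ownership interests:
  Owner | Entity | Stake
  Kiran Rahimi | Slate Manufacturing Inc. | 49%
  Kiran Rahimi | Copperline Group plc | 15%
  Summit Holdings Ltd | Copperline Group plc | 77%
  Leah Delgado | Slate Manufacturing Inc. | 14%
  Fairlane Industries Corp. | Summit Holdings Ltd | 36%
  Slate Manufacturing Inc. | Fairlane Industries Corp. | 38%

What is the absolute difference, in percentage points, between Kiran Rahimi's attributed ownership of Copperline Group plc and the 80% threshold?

By spousal attribution (R3), Kiran Rahimi is treated as also owning Leah Delgado's interest in Slate Manufacturing Inc, giving 49% + 14% = 63%.
Chain via Slate Manufacturing Inc. → Fairlane Industries Corp. → Summit Holdings Ltd (R1): 63% × 38% × 36% × 77% = 6.636168% of Copperline Group plc.
Direct interest in Copperline Group plc: 15%.
Aggregating (R2): 6.636168% + 15% = 21.636168%.
21.636168% falls short of the 80% threshold by 58.363832 percentage points.

58.363832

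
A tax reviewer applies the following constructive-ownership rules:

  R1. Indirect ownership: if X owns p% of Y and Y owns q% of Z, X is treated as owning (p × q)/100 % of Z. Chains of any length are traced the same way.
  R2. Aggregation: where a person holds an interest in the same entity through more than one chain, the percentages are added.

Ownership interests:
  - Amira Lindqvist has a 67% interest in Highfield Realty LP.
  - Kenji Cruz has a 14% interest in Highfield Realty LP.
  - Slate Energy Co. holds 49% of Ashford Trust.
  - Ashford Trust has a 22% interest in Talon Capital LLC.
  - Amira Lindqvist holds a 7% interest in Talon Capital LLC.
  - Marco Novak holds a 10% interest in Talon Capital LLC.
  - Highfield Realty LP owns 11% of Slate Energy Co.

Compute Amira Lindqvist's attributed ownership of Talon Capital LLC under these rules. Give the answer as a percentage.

7.794486%

Chain via Highfield Realty LP → Slate Energy Co. → Ashford Trust (R1): 67% × 11% × 49% × 22% = 0.794486% of Talon Capital LLC.
Direct interest in Talon Capital LLC: 7%.
Aggregating (R2): 0.794486% + 7% = 7.794486%.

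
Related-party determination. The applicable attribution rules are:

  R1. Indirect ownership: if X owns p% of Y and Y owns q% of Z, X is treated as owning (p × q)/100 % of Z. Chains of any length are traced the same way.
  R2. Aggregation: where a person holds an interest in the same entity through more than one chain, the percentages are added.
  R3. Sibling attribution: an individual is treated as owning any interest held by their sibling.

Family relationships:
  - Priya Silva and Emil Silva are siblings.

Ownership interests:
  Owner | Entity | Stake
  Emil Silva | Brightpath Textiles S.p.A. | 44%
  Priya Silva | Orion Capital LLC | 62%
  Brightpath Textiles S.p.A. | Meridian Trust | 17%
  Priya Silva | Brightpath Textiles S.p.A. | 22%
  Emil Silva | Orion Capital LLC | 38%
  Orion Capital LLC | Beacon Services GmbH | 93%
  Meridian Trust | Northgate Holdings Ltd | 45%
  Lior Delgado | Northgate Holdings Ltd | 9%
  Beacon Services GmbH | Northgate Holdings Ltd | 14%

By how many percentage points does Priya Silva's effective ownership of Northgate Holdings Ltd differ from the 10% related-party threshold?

8.069

By sibling attribution (R3), Priya Silva is treated as also owning Emil Silva's interest in Orion Capital LLC, giving 62% + 38% = 100%.
By sibling attribution (R3), Priya Silva is treated as also owning Emil Silva's interest in Brightpath Textiles S.p.A, giving 22% + 44% = 66%.
Chain via Orion Capital LLC → Beacon Services GmbH (R1): 100% × 93% × 14% = 13.02% of Northgate Holdings Ltd.
Chain via Brightpath Textiles S.p.A. → Meridian Trust (R1): 66% × 17% × 45% = 5.049% of Northgate Holdings Ltd.
Aggregating (R2): 13.02% + 5.049% = 18.069%.
18.069% exceeds the 10% threshold by 8.069 percentage points.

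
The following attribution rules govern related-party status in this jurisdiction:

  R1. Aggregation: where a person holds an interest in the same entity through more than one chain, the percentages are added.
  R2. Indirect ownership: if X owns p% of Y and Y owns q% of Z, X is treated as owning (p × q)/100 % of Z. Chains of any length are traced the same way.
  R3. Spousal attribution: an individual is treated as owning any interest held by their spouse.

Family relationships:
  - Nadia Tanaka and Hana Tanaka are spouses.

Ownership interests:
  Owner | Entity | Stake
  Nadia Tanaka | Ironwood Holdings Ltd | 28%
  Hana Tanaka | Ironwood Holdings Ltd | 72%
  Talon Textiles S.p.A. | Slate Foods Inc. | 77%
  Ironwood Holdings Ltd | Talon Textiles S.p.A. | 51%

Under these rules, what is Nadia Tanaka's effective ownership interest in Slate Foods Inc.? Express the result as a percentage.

39.27%

By spousal attribution (R3), Nadia Tanaka is treated as also owning Hana Tanaka's interest in Ironwood Holdings Ltd, giving 28% + 72% = 100%.
Chain via Ironwood Holdings Ltd → Talon Textiles S.p.A. (R2): 100% × 51% × 77% = 39.27% of Slate Foods Inc.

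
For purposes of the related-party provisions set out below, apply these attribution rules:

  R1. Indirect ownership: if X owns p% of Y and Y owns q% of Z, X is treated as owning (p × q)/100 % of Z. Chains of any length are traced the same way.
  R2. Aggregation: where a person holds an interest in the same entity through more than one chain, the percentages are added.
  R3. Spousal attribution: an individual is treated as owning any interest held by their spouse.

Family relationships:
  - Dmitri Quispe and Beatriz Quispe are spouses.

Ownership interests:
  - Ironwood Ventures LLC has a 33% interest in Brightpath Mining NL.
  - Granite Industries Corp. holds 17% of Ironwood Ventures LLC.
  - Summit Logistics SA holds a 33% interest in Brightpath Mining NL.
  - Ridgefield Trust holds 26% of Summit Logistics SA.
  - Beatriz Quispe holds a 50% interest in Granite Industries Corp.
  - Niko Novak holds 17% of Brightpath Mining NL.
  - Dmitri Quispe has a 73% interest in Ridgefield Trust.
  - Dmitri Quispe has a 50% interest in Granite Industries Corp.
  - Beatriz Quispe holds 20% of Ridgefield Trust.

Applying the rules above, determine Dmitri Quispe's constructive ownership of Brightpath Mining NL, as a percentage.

13.5894%

By spousal attribution (R3), Dmitri Quispe is treated as also owning Beatriz Quispe's interest in Ridgefield Trust, giving 73% + 20% = 93%.
By spousal attribution (R3), Dmitri Quispe is treated as also owning Beatriz Quispe's interest in Granite Industries Corp, giving 50% + 50% = 100%.
Chain via Ridgefield Trust → Summit Logistics SA (R1): 93% × 26% × 33% = 7.9794% of Brightpath Mining NL.
Chain via Granite Industries Corp. → Ironwood Ventures LLC (R1): 100% × 17% × 33% = 5.61% of Brightpath Mining NL.
Aggregating (R2): 7.9794% + 5.61% = 13.5894%.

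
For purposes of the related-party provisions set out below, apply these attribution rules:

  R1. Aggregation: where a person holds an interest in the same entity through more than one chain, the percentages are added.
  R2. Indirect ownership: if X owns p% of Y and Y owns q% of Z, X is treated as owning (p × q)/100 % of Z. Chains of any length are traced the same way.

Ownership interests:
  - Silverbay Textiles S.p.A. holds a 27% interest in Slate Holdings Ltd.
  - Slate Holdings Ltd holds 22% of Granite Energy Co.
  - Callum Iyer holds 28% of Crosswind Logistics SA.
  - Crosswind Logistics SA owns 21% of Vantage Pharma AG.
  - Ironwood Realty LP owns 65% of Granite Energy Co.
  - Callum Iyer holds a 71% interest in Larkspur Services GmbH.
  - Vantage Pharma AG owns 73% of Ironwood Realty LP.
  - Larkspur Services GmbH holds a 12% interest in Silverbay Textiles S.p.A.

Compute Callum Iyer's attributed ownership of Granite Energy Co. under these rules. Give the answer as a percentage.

Chain via Crosswind Logistics SA → Vantage Pharma AG → Ironwood Realty LP (R2): 28% × 21% × 73% × 65% = 2.79006% of Granite Energy Co.
Chain via Larkspur Services GmbH → Silverbay Textiles S.p.A. → Slate Holdings Ltd (R2): 71% × 12% × 27% × 22% = 0.506088% of Granite Energy Co.
Aggregating (R1): 2.79006% + 0.506088% = 3.296148%.

3.296148%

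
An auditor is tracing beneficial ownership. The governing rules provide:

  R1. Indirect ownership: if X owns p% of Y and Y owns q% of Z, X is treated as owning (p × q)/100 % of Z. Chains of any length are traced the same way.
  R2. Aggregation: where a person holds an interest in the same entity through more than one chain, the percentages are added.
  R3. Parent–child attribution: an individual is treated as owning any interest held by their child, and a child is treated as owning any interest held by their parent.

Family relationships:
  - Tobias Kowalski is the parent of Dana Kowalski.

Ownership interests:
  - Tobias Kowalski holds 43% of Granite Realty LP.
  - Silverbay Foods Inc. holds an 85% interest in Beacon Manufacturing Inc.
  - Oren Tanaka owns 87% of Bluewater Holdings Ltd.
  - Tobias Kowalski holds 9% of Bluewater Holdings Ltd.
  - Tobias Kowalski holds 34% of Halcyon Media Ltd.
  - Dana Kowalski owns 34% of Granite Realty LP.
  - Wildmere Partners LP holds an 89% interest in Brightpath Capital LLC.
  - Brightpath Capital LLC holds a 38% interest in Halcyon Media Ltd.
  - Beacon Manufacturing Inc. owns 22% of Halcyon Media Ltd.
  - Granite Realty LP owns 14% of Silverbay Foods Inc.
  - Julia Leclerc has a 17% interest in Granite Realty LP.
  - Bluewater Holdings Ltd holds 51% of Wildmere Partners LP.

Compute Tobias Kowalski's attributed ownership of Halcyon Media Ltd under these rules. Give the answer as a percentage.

37.568198%

By parent–child attribution (R3), Tobias Kowalski is treated as also owning Dana Kowalski's interest in Granite Realty LP, giving 43% + 34% = 77%.
Chain via Granite Realty LP → Silverbay Foods Inc. → Beacon Manufacturing Inc. (R1): 77% × 14% × 85% × 22% = 2.01586% of Halcyon Media Ltd.
Chain via Bluewater Holdings Ltd → Wildmere Partners LP → Brightpath Capital LLC (R1): 9% × 51% × 89% × 38% = 1.552338% of Halcyon Media Ltd.
Direct interest in Halcyon Media Ltd: 34%.
Aggregating (R2): 2.01586% + 1.552338% + 34% = 37.568198%.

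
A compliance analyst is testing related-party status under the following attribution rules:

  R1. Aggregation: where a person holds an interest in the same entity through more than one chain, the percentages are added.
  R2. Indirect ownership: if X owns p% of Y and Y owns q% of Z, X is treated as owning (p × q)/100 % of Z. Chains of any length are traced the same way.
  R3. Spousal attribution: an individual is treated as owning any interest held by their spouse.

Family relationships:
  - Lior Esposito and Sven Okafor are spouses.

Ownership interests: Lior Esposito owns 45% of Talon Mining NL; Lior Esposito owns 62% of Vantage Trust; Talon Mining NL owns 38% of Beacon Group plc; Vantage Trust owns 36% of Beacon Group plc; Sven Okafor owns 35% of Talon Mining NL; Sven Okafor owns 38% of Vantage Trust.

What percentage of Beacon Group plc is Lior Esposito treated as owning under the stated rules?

66.4%

By spousal attribution (R3), Lior Esposito is treated as also owning Sven Okafor's interest in Talon Mining NL, giving 45% + 35% = 80%.
By spousal attribution (R3), Lior Esposito is treated as also owning Sven Okafor's interest in Vantage Trust, giving 62% + 38% = 100%.
Chain via Talon Mining NL (R2): 80% × 38% = 30.4% of Beacon Group plc.
Chain via Vantage Trust (R2): 100% × 36% = 36% of Beacon Group plc.
Aggregating (R1): 30.4% + 36% = 66.4%.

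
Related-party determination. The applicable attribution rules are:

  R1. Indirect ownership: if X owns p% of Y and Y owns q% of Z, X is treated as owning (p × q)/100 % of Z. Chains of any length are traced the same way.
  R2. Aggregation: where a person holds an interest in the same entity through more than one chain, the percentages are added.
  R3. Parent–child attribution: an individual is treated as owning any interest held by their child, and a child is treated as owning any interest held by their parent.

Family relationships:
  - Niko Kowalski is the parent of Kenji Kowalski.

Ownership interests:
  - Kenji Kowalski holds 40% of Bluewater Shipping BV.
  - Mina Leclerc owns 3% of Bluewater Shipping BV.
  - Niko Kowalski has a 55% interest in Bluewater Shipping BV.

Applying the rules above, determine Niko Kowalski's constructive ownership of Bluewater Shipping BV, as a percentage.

By parent–child attribution (R3), Niko Kowalski is treated as also owning Kenji Kowalski's interest in Bluewater Shipping BV, giving 55% + 40% = 95%.
Direct interest in Bluewater Shipping BV: 95%.

95%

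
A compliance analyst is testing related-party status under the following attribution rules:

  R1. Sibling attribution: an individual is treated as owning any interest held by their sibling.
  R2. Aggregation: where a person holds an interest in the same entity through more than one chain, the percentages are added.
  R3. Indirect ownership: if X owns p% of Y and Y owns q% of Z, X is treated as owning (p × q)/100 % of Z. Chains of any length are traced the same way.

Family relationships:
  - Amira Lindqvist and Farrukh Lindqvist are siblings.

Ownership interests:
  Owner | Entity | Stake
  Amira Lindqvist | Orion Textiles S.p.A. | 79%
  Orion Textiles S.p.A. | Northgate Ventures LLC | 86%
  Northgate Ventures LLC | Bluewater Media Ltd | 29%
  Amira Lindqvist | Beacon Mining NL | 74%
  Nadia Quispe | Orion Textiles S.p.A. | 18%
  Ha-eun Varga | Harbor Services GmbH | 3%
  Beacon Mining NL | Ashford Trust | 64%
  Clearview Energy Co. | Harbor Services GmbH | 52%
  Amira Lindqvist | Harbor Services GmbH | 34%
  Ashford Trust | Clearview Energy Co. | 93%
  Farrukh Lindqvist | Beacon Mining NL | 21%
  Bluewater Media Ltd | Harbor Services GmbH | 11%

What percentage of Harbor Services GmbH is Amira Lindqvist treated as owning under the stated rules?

By sibling attribution (R1), Amira Lindqvist is treated as also owning Farrukh Lindqvist's interest in Beacon Mining NL, giving 74% + 21% = 95%.
Chain via Beacon Mining NL → Ashford Trust → Clearview Energy Co. (R3): 95% × 64% × 93% × 52% = 29.40288% of Harbor Services GmbH.
Chain via Orion Textiles S.p.A. → Northgate Ventures LLC → Bluewater Media Ltd (R3): 79% × 86% × 29% × 11% = 2.167286% of Harbor Services GmbH.
Direct interest in Harbor Services GmbH: 34%.
Aggregating (R2): 29.40288% + 2.167286% + 34% = 65.570166%.

65.570166%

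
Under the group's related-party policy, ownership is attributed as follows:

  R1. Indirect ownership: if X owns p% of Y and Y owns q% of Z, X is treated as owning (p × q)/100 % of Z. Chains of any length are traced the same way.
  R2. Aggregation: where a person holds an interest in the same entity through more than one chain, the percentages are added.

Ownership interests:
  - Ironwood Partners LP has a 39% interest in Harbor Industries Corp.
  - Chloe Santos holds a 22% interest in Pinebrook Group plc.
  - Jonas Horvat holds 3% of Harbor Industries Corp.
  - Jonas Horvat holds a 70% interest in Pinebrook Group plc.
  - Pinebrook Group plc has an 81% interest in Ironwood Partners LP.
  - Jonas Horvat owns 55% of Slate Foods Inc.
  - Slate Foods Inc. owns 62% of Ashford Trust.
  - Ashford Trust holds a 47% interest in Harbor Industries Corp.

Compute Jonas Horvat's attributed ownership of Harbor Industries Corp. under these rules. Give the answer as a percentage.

Chain via Slate Foods Inc. → Ashford Trust (R1): 55% × 62% × 47% = 16.027% of Harbor Industries Corp.
Chain via Pinebrook Group plc → Ironwood Partners LP (R1): 70% × 81% × 39% = 22.113% of Harbor Industries Corp.
Direct interest in Harbor Industries Corp: 3%.
Aggregating (R2): 16.027% + 22.113% + 3% = 41.14%.

41.14%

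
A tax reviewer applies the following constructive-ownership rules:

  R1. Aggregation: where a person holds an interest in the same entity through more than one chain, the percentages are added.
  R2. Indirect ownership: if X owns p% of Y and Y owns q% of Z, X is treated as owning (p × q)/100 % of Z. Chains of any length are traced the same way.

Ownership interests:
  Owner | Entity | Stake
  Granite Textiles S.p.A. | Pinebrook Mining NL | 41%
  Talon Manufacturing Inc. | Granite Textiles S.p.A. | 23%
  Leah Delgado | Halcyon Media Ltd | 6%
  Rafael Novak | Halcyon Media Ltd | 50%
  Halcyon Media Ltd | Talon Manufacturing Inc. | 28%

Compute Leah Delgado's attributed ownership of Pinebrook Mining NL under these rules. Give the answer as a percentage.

0.158424%

Chain via Halcyon Media Ltd → Talon Manufacturing Inc. → Granite Textiles S.p.A. (R2): 6% × 28% × 23% × 41% = 0.158424% of Pinebrook Mining NL.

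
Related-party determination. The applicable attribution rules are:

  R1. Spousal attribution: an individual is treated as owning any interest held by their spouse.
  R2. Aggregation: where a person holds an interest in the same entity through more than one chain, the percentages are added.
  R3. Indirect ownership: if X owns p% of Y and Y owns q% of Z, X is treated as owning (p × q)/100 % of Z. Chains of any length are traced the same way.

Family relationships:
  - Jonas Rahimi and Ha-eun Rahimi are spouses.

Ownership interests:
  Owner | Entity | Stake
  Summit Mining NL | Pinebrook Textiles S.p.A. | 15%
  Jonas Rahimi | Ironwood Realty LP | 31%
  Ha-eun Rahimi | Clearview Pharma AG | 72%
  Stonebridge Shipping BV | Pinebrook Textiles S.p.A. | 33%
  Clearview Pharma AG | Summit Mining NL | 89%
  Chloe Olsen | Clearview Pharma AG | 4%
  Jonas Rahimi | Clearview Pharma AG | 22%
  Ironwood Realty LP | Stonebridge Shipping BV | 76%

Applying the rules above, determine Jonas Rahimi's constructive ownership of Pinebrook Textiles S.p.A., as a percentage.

20.3238%

By spousal attribution (R1), Jonas Rahimi is treated as also owning Ha-eun Rahimi's interest in Clearview Pharma AG, giving 22% + 72% = 94%.
Chain via Clearview Pharma AG → Summit Mining NL (R3): 94% × 89% × 15% = 12.549% of Pinebrook Textiles S.p.A.
Chain via Ironwood Realty LP → Stonebridge Shipping BV (R3): 31% × 76% × 33% = 7.7748% of Pinebrook Textiles S.p.A.
Aggregating (R2): 12.549% + 7.7748% = 20.3238%.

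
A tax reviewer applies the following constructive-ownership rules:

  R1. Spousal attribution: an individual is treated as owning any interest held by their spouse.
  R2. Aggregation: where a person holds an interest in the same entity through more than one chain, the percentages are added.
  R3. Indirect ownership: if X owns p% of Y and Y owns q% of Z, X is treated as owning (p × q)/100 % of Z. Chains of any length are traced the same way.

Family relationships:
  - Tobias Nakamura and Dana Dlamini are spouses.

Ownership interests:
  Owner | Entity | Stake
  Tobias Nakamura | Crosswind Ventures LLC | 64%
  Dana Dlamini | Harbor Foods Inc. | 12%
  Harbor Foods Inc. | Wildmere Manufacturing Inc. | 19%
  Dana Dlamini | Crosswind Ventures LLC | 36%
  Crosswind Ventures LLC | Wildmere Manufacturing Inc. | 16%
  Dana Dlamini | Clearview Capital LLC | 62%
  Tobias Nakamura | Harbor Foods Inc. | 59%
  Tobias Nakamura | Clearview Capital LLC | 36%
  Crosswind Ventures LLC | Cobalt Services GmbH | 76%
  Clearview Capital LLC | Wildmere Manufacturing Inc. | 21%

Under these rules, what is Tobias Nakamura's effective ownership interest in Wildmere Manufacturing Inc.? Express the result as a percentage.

50.07%

By spousal attribution (R1), Tobias Nakamura is treated as also owning Dana Dlamini's interest in Clearview Capital LLC, giving 36% + 62% = 98%.
By spousal attribution (R1), Tobias Nakamura is treated as also owning Dana Dlamini's interest in Crosswind Ventures LLC, giving 64% + 36% = 100%.
By spousal attribution (R1), Tobias Nakamura is treated as also owning Dana Dlamini's interest in Harbor Foods Inc, giving 59% + 12% = 71%.
Chain via Clearview Capital LLC (R3): 98% × 21% = 20.58% of Wildmere Manufacturing Inc.
Chain via Crosswind Ventures LLC (R3): 100% × 16% = 16% of Wildmere Manufacturing Inc.
Chain via Harbor Foods Inc. (R3): 71% × 19% = 13.49% of Wildmere Manufacturing Inc.
Aggregating (R2): 20.58% + 16% + 13.49% = 50.07%.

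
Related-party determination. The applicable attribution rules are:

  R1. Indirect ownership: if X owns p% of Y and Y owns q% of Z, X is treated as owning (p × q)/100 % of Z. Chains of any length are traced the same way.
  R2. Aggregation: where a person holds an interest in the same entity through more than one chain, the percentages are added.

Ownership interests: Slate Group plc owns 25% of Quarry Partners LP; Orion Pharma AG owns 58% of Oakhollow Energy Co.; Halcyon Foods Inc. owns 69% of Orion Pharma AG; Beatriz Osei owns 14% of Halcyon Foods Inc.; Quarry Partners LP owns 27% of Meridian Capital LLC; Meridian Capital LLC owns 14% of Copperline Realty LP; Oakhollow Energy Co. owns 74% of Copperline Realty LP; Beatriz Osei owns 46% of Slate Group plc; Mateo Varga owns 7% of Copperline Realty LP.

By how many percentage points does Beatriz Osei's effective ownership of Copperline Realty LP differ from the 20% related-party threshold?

Chain via Slate Group plc → Quarry Partners LP → Meridian Capital LLC (R1): 46% × 25% × 27% × 14% = 0.4347% of Copperline Realty LP.
Chain via Halcyon Foods Inc. → Orion Pharma AG → Oakhollow Energy Co. (R1): 14% × 69% × 58% × 74% = 4.146072% of Copperline Realty LP.
Aggregating (R2): 0.4347% + 4.146072% = 4.580772%.
4.580772% falls short of the 20% threshold by 15.419228 percentage points.

15.419228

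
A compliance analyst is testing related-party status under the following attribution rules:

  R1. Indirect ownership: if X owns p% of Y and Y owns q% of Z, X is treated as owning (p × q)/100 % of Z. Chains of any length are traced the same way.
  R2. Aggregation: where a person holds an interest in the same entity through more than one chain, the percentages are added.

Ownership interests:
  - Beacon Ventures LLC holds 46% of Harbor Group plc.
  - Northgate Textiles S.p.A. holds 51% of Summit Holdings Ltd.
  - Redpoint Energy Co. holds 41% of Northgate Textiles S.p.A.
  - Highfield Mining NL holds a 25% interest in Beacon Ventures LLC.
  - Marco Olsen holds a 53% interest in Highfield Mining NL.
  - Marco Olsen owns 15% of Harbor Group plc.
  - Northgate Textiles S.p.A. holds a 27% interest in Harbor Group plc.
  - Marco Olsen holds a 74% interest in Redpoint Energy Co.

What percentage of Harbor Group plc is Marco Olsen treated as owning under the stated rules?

29.2868%

Chain via Redpoint Energy Co. → Northgate Textiles S.p.A. (R1): 74% × 41% × 27% = 8.1918% of Harbor Group plc.
Chain via Highfield Mining NL → Beacon Ventures LLC (R1): 53% × 25% × 46% = 6.095% of Harbor Group plc.
Direct interest in Harbor Group plc: 15%.
Aggregating (R2): 8.1918% + 6.095% + 15% = 29.2868%.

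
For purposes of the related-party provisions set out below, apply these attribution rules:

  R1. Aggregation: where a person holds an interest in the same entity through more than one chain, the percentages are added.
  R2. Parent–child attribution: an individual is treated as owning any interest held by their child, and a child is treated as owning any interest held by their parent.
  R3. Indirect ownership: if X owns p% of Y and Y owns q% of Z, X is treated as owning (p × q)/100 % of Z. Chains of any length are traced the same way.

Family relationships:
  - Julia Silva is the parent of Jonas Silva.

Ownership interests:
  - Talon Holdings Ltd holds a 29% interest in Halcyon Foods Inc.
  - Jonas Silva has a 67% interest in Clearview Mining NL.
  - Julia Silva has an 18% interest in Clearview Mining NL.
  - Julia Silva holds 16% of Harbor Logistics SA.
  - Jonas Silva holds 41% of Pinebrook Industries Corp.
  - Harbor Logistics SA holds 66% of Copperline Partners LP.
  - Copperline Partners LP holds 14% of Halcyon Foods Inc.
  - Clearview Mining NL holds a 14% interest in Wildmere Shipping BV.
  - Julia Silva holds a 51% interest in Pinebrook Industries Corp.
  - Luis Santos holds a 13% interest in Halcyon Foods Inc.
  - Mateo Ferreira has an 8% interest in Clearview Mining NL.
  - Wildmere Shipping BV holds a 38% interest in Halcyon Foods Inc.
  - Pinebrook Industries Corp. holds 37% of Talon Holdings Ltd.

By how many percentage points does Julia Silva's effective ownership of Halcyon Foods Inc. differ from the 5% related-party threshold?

By parent–child attribution (R2), Julia Silva is treated as also owning Jonas Silva's interest in Pinebrook Industries Corp, giving 51% + 41% = 92%.
By parent–child attribution (R2), Julia Silva is treated as also owning Jonas Silva's interest in Clearview Mining NL, giving 18% + 67% = 85%.
Chain via Pinebrook Industries Corp. → Talon Holdings Ltd (R3): 92% × 37% × 29% = 9.8716% of Halcyon Foods Inc.
Chain via Clearview Mining NL → Wildmere Shipping BV (R3): 85% × 14% × 38% = 4.522% of Halcyon Foods Inc.
Chain via Harbor Logistics SA → Copperline Partners LP (R3): 16% × 66% × 14% = 1.4784% of Halcyon Foods Inc.
Aggregating (R1): 9.8716% + 4.522% + 1.4784% = 15.872%.
15.872% exceeds the 5% threshold by 10.872 percentage points.

10.872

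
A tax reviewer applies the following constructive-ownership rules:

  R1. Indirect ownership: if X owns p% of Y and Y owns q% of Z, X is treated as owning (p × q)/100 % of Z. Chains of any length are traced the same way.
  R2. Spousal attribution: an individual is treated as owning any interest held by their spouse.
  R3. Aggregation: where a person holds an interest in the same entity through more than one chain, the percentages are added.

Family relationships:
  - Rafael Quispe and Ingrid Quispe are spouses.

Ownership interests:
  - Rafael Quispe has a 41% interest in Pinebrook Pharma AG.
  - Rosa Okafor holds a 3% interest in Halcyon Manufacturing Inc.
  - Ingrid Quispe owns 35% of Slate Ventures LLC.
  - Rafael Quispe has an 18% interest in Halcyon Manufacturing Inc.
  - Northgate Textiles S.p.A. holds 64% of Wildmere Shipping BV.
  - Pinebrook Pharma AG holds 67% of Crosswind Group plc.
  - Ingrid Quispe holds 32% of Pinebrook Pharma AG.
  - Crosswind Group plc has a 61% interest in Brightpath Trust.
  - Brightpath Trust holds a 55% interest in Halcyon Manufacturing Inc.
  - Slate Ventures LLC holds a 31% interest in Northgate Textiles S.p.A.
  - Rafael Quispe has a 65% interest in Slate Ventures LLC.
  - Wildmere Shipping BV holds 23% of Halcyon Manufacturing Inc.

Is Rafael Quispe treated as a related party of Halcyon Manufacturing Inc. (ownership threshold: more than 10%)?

By spousal attribution (R2), Rafael Quispe is treated as also owning Ingrid Quispe's interest in Pinebrook Pharma AG, giving 41% + 32% = 73%.
By spousal attribution (R2), Rafael Quispe is treated as also owning Ingrid Quispe's interest in Slate Ventures LLC, giving 65% + 35% = 100%.
Chain via Pinebrook Pharma AG → Crosswind Group plc → Brightpath Trust (R1): 73% × 67% × 61% × 55% = 16.409305% of Halcyon Manufacturing Inc.
Chain via Slate Ventures LLC → Northgate Textiles S.p.A. → Wildmere Shipping BV (R1): 100% × 31% × 64% × 23% = 4.5632% of Halcyon Manufacturing Inc.
Direct interest in Halcyon Manufacturing Inc: 18%.
Aggregating (R3): 16.409305% + 4.5632% + 18% = 38.972505%.
38.972505% exceeds the 10% threshold, so Rafael is a related party to Halcyon Manufacturing Inc.

Yes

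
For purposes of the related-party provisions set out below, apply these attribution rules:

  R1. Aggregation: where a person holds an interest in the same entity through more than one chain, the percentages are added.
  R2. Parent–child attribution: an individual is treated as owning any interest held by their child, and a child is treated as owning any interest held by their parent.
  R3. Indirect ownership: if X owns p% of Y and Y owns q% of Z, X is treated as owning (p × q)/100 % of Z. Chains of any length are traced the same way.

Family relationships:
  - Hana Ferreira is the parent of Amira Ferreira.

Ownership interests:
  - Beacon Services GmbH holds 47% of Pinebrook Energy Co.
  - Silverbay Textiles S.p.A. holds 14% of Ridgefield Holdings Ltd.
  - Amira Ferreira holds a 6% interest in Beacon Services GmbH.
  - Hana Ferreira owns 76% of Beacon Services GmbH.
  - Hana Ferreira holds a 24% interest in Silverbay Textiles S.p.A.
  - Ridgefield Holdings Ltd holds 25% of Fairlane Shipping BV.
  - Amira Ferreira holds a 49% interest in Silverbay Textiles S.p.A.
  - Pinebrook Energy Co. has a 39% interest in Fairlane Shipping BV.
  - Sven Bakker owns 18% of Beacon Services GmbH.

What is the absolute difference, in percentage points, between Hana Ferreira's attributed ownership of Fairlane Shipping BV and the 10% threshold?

7.5856

By parent–child attribution (R2), Hana Ferreira is treated as also owning Amira Ferreira's interest in Beacon Services GmbH, giving 76% + 6% = 82%.
By parent–child attribution (R2), Hana Ferreira is treated as also owning Amira Ferreira's interest in Silverbay Textiles S.p.A, giving 24% + 49% = 73%.
Chain via Beacon Services GmbH → Pinebrook Energy Co. (R3): 82% × 47% × 39% = 15.0306% of Fairlane Shipping BV.
Chain via Silverbay Textiles S.p.A. → Ridgefield Holdings Ltd (R3): 73% × 14% × 25% = 2.555% of Fairlane Shipping BV.
Aggregating (R1): 15.0306% + 2.555% = 17.5856%.
17.5856% exceeds the 10% threshold by 7.5856 percentage points.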